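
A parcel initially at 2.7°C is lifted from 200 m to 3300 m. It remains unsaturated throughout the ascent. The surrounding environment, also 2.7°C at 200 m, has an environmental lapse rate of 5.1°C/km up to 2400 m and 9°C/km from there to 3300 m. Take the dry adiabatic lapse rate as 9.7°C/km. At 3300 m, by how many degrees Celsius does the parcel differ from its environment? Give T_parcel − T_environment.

Parcel:
  200–3300 m, dry: Δz = 3.1 km ⇒ ΔT = -30.07°C; T = -27.37°C
Environment:
  200–2400 m, environment, lower layer: Δz = 2.2 km ⇒ ΔT = -11.22°C; T = -8.52°C
  2400–3300 m, environment, upper layer: Δz = 0.9 km ⇒ ΔT = -8.1°C; T = -16.62°C
T_parcel − T_env = -27.37 − (-16.62) = -10.75°C

-10.75°C (parcel cooler than environment)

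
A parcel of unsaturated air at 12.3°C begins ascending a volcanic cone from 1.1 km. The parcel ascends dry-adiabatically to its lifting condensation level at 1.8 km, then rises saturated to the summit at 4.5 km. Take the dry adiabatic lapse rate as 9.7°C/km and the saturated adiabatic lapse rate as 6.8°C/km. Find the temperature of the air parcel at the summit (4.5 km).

-12.85°C

From 1100 m to 1800 m (dry): cools by 9.7 × 0.7 = 6.79°C, giving 5.51°C.
From 1800 m to 4500 m (saturated): cools by 6.8 × 2.7 = 18.36°C, giving -12.85°C.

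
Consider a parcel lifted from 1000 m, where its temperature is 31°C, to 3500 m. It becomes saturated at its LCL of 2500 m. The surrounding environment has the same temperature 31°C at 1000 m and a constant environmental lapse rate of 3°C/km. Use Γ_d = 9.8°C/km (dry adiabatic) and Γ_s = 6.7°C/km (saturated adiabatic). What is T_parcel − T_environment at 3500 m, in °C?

-13.9°C (parcel cooler than environment)

Parcel:
  1000–2500 m, dry: Δz = 1.5 km ⇒ ΔT = -14.7°C; T = 16.3°C
  2500–3500 m, saturated: Δz = 1 km ⇒ ΔT = -6.7°C; T = 9.6°C
Environment:
  1000–3500 m, environment: Δz = 2.5 km ⇒ ΔT = -7.5°C; T = 23.5°C
T_parcel − T_env = 9.6 − 23.5 = -13.9°C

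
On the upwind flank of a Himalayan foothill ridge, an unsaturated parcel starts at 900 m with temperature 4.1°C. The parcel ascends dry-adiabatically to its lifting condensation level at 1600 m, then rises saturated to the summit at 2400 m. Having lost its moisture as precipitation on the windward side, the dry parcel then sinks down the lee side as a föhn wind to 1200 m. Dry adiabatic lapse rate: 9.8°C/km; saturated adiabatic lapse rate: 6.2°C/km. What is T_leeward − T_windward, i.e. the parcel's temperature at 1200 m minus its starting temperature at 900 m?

From 900 m to 1600 m (dry): cools by 9.8 × 0.7 = 6.86°C, giving -2.76°C.
From 1600 m to 2400 m (saturated): cools by 6.2 × 0.8 = 4.96°C, giving -7.72°C.
From 2400 m to 1200 m (dry descent): warms by 9.8 × 1.2 = 11.76°C, giving 4.04°C.
Net change vs windward start: 4.04 − 4.1 = -0.06°C

-0.06°C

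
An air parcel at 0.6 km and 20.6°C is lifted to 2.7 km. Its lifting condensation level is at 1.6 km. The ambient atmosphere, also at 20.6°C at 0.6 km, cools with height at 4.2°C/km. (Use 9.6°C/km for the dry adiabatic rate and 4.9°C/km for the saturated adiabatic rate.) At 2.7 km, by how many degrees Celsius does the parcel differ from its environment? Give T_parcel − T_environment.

Parcel:
  600 → 1600 m (dry, 9.6°C/km): ΔT = -9.6 × 1 = -9.6°C → T = 11°C
  1600 → 2700 m (saturated, 4.9°C/km): ΔT = -4.9 × 1.1 = -5.39°C → T = 5.61°C
Environment:
  600 → 2700 m (environment, 4.2°C/km): ΔT = -4.2 × 2.1 = -8.82°C → T = 11.78°C
T_parcel − T_env = 5.61 − 11.78 = -6.17°C

-6.17°C (parcel cooler than environment)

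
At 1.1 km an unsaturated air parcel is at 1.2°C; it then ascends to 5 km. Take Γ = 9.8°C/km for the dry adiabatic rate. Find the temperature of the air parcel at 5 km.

-37.02°C

1100 → 5000 m (dry adiabatic, 9.8°C/km): ΔT = -9.8 × 3.9 = -38.22°C → T = -37.02°C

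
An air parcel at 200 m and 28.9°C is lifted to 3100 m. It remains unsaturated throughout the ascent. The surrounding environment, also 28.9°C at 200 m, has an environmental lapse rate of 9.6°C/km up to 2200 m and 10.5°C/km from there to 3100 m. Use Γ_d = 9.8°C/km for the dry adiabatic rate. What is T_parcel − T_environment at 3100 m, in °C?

Parcel:
  Dry to 3100 m: -9.8 × 2.9 km = -28.42°C, so T = 0.48°C.
Environment:
  Environment, lower layer to 2200 m: -9.6 × 2 km = -19.2°C, so T = 9.7°C.
  Environment, upper layer to 3100 m: -10.5 × 0.9 km = -9.45°C, so T = 0.25°C.
T_parcel − T_env = 0.48 − 0.25 = +0.23°C

+0.23°C (parcel warmer than environment)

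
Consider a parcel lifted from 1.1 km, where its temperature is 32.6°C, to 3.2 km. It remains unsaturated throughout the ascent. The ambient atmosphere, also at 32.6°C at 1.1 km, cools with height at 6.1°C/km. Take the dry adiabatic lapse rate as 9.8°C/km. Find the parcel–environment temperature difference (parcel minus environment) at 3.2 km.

-7.77°C (parcel cooler than environment)

Parcel:
  1100 → 3200 m (dry, 9.8°C/km): ΔT = -9.8 × 2.1 = -20.58°C → T = 12.02°C
Environment:
  1100 → 3200 m (environment, 6.1°C/km): ΔT = -6.1 × 2.1 = -12.81°C → T = 19.79°C
T_parcel − T_env = 12.02 − 19.79 = -7.77°C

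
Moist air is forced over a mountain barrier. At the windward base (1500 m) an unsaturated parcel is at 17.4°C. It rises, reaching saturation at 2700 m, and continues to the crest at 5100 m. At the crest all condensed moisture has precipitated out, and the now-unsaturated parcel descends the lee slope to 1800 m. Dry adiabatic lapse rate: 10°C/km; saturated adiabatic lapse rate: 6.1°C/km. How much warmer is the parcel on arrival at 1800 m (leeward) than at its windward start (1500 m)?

From 1500 m to 2700 m (dry): cools by 10 × 1.2 = 12°C, giving 5.4°C.
From 2700 m to 5100 m (saturated): cools by 6.1 × 2.4 = 14.64°C, giving -9.24°C.
From 5100 m to 1800 m (dry descent): warms by 10 × 3.3 = 33°C, giving 23.76°C.
Net change vs windward start: 23.76 − 17.4 = +6.36°C

+6.36°C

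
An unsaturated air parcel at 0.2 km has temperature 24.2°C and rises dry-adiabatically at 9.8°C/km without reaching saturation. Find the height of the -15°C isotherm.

4.2 km

Height above start = (24.2 − (-15)) / 9.8 = 4 km
Altitude = 200 m + 4000 m = 4200 m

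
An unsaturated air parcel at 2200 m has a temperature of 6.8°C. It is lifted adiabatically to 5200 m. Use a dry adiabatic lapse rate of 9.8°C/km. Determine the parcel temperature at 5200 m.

-22.6°C

2200 → 5200 m (dry adiabatic, 9.8°C/km): ΔT = -9.8 × 3 = -29.4°C → T = -22.6°C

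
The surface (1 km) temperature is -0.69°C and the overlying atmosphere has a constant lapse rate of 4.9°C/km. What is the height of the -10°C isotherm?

2.9 km

Height above start = (-0.69 − (-10)) / 4.9 = 1.9 km
Altitude = 1000 m + 1900 m = 2900 m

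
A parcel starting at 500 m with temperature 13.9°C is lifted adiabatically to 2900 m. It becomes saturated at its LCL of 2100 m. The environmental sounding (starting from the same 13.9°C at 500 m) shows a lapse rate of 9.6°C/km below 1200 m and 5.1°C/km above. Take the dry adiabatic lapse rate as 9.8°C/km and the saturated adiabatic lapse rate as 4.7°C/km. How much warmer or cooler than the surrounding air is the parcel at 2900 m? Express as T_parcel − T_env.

-4.05°C (parcel cooler than environment)

Parcel:
  500 → 2100 m (dry, 9.8°C/km): ΔT = -9.8 × 1.6 = -15.68°C → T = -1.78°C
  2100 → 2900 m (saturated, 4.7°C/km): ΔT = -4.7 × 0.8 = -3.76°C → T = -5.54°C
Environment:
  500 → 1200 m (environment, lower layer, 9.6°C/km): ΔT = -9.6 × 0.7 = -6.72°C → T = 7.18°C
  1200 → 2900 m (environment, upper layer, 5.1°C/km): ΔT = -5.1 × 1.7 = -8.67°C → T = -1.49°C
T_parcel − T_env = -5.54 − (-1.49) = -4.05°C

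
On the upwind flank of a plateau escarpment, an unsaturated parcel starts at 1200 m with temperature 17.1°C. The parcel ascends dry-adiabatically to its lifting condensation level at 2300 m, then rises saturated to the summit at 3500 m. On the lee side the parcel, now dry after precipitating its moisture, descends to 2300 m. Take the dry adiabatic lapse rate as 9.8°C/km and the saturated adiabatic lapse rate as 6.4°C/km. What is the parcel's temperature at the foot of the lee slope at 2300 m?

10.4°C

From 1200 m to 2300 m (dry): cools by 9.8 × 1.1 = 10.78°C, giving 6.32°C.
From 2300 m to 3500 m (saturated): cools by 6.4 × 1.2 = 7.68°C, giving -1.36°C.
From 3500 m to 2300 m (dry descent): warms by 9.8 × 1.2 = 11.76°C, giving 10.4°C.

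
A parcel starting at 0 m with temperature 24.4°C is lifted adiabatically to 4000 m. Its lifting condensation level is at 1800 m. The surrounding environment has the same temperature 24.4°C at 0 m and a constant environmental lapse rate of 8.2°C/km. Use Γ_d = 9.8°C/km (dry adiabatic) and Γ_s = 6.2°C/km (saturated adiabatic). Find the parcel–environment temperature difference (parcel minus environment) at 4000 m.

Parcel:
  0–1800 m, dry: Δz = 1.8 km ⇒ ΔT = -17.64°C; T = 6.76°C
  1800–4000 m, saturated: Δz = 2.2 km ⇒ ΔT = -13.64°C; T = -6.88°C
Environment:
  0–4000 m, environment: Δz = 4 km ⇒ ΔT = -32.8°C; T = -8.4°C
T_parcel − T_env = -6.88 − (-8.4) = +1.52°C

+1.52°C (parcel warmer than environment)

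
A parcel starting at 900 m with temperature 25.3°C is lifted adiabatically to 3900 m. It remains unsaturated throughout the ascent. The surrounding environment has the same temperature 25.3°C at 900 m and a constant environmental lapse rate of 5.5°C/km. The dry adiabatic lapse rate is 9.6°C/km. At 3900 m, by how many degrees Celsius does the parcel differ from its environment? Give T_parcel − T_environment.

-12.3°C (parcel cooler than environment)

Parcel:
  Dry to 3900 m: -9.6 × 3 km = -28.8°C, so T = -3.5°C.
Environment:
  Environment to 3900 m: -5.5 × 3 km = -16.5°C, so T = 8.8°C.
T_parcel − T_env = -3.5 − 8.8 = -12.3°C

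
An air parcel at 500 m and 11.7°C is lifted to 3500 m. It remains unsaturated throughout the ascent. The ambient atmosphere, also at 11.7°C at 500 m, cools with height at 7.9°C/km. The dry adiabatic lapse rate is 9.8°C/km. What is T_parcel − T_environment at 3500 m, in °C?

Parcel:
  500–3500 m, dry: Δz = 3 km ⇒ ΔT = -29.4°C; T = -17.7°C
Environment:
  500–3500 m, environment: Δz = 3 km ⇒ ΔT = -23.7°C; T = -12°C
T_parcel − T_env = -17.7 − (-12) = -5.7°C

-5.7°C (parcel cooler than environment)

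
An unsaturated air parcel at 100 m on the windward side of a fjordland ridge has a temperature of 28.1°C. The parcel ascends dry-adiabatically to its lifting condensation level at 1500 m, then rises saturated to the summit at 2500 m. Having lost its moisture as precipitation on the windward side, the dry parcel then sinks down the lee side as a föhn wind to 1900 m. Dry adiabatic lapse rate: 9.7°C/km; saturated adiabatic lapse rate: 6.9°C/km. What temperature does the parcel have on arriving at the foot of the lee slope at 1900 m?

13.44°C

From 100 m to 1500 m (dry): cools by 9.7 × 1.4 = 13.58°C, giving 14.52°C.
From 1500 m to 2500 m (saturated): cools by 6.9 × 1 = 6.9°C, giving 7.62°C.
From 2500 m to 1900 m (dry descent): warms by 9.7 × 0.6 = 5.82°C, giving 13.44°C.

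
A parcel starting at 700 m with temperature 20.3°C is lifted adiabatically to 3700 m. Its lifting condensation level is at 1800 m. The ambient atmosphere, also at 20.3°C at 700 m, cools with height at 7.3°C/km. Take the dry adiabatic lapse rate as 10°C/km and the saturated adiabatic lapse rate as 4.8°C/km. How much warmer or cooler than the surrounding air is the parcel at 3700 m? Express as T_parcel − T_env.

Parcel:
  700 → 1800 m (dry, 10°C/km): ΔT = -10 × 1.1 = -11°C → T = 9.3°C
  1800 → 3700 m (saturated, 4.8°C/km): ΔT = -4.8 × 1.9 = -9.12°C → T = 0.18°C
Environment:
  700 → 3700 m (environment, 7.3°C/km): ΔT = -7.3 × 3 = -21.9°C → T = -1.6°C
T_parcel − T_env = 0.18 − (-1.6) = +1.78°C

+1.78°C (parcel warmer than environment)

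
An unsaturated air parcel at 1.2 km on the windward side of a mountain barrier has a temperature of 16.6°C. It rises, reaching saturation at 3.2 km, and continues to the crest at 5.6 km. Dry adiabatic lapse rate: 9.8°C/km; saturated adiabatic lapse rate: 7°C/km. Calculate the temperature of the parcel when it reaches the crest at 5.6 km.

1200 → 3200 m (dry, 9.8°C/km): ΔT = -9.8 × 2 = -19.6°C → T = -3°C
3200 → 5600 m (saturated, 7°C/km): ΔT = -7 × 2.4 = -16.8°C → T = -19.8°C

-19.8°C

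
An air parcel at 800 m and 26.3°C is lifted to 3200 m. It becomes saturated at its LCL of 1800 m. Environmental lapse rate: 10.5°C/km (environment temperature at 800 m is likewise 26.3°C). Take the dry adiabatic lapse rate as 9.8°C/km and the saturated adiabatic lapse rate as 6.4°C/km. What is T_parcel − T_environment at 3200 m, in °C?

+6.44°C (parcel warmer than environment)

Parcel:
  800–1800 m, dry: Δz = 1 km ⇒ ΔT = -9.8°C; T = 16.5°C
  1800–3200 m, saturated: Δz = 1.4 km ⇒ ΔT = -8.96°C; T = 7.54°C
Environment:
  800–3200 m, environment: Δz = 2.4 km ⇒ ΔT = -25.2°C; T = 1.1°C
T_parcel − T_env = 7.54 − 1.1 = +6.44°C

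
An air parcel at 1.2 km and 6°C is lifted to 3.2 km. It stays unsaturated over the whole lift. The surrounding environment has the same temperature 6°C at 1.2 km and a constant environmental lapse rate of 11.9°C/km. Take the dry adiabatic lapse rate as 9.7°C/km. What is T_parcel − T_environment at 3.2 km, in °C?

Parcel:
  From 1200 m to 3200 m (dry): cools by 9.7 × 2 = 19.4°C, giving -13.4°C.
Environment:
  From 1200 m to 3200 m (environment): cools by 11.9 × 2 = 23.8°C, giving -17.8°C.
T_parcel − T_env = -13.4 − (-17.8) = +4.4°C

+4.4°C (parcel warmer than environment)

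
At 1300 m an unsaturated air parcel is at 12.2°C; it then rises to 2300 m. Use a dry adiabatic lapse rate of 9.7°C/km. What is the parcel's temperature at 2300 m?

2.5°C

Dry adiabatic to 2300 m: -9.7 × 1 km = -9.7°C, so T = 2.5°C.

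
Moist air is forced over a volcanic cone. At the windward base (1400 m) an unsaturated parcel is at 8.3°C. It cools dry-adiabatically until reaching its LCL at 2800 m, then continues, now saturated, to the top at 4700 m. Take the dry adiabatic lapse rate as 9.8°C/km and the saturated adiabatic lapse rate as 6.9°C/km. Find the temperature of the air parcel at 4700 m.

From 1400 m to 2800 m (dry): cools by 9.8 × 1.4 = 13.72°C, giving -5.42°C.
From 2800 m to 4700 m (saturated): cools by 6.9 × 1.9 = 13.11°C, giving -18.53°C.

-18.53°C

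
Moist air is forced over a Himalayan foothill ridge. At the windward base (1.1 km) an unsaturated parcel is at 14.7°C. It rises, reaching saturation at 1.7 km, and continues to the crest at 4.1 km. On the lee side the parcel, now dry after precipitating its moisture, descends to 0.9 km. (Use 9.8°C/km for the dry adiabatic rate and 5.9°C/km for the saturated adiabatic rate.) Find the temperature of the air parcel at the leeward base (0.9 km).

26.02°C

1100 → 1700 m (dry, 9.8°C/km): ΔT = -9.8 × 0.6 = -5.88°C → T = 8.82°C
1700 → 4100 m (saturated, 5.9°C/km): ΔT = -5.9 × 2.4 = -14.16°C → T = -5.34°C
4100 → 900 m (dry descent, 9.8°C/km): ΔT = +9.8 × 3.2 = +31.36°C → T = 26.02°C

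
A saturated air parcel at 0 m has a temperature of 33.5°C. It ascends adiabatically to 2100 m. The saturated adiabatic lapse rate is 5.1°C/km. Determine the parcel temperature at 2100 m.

Saturated adiabatic to 2100 m: -5.1 × 2.1 km = -10.71°C, so T = 22.79°C.

22.79°C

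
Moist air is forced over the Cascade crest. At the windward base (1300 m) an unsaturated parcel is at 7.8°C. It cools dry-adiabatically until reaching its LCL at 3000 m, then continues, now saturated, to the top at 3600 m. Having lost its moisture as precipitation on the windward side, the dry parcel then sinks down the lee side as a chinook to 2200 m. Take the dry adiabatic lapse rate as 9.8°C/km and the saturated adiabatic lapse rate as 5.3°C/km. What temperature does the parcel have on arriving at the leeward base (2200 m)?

1.68°C

1300–3000 m, dry: Δz = 1.7 km ⇒ ΔT = -16.66°C; T = -8.86°C
3000–3600 m, saturated: Δz = 0.6 km ⇒ ΔT = -3.18°C; T = -12.04°C
3600–2200 m, dry descent: Δz = 1.4 km ⇒ ΔT = +13.72°C; T = 1.68°C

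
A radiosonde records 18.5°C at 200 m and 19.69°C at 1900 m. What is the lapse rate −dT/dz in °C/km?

Γ = −ΔT/Δz = (18.5 − 19.69) / (1900 − 200) m
  = -1.19°C / 1.7 km = -0.7°C/km

-0.7°C/km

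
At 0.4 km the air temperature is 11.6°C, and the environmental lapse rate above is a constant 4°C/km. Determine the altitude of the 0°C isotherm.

3.3 km

Height above start = (11.6 − 0) / 4 = 2.9 km
Altitude = 400 m + 2900 m = 3300 m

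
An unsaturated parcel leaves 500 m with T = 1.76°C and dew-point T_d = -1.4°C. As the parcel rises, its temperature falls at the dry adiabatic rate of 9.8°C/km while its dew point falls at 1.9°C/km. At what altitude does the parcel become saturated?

900 m

T and T_d converge at 9.8 − 1.9 = 7.9°C per km
Height above start = (1.76 − (-1.4)) / 7.9 = 0.4 km
LCL altitude = 500 m + 400 m = 900 m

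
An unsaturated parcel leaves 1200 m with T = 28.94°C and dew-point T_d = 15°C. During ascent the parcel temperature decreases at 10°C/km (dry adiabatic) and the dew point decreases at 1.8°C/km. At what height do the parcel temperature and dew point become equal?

T and T_d converge at 10 − 1.8 = 8.2°C per km
Height above start = (28.94 − 15) / 8.2 = 1.7 km
LCL altitude = 1200 m + 1700 m = 2900 m

2900 m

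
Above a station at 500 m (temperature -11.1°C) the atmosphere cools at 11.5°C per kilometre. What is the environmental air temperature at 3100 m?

Environmental to 3100 m: -11.5 × 2.6 km = -29.9°C, so T = -41°C.

-41°C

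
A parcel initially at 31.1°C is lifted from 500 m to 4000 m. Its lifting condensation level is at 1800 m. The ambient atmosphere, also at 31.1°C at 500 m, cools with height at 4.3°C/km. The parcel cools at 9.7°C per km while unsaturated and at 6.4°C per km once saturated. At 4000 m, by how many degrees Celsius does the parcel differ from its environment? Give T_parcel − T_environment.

-11.64°C (parcel cooler than environment)

Parcel:
  500 → 1800 m (dry, 9.7°C/km): ΔT = -9.7 × 1.3 = -12.61°C → T = 18.49°C
  1800 → 4000 m (saturated, 6.4°C/km): ΔT = -6.4 × 2.2 = -14.08°C → T = 4.41°C
Environment:
  500 → 4000 m (environment, 4.3°C/km): ΔT = -4.3 × 3.5 = -15.05°C → T = 16.05°C
T_parcel − T_env = 4.41 − 16.05 = -11.64°C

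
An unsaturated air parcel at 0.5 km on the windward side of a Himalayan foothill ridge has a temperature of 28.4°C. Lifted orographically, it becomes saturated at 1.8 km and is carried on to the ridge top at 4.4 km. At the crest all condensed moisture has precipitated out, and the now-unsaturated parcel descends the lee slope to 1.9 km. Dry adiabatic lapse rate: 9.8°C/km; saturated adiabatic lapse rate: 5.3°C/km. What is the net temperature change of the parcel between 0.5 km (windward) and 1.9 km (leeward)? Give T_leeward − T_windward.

-2.02°C

500–1800 m, dry: Δz = 1.3 km ⇒ ΔT = -12.74°C; T = 15.66°C
1800–4400 m, saturated: Δz = 2.6 km ⇒ ΔT = -13.78°C; T = 1.88°C
4400–1900 m, dry descent: Δz = 2.5 km ⇒ ΔT = +24.5°C; T = 26.38°C
Net change vs windward start: 26.38 − 28.4 = -2.02°C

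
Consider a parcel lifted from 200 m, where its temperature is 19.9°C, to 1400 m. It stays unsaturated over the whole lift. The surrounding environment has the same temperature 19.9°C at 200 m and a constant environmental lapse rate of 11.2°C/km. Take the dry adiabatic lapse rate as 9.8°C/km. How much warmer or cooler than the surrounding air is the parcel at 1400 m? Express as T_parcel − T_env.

+1.68°C (parcel warmer than environment)

Parcel:
  200–1400 m, dry: Δz = 1.2 km ⇒ ΔT = -11.76°C; T = 8.14°C
Environment:
  200–1400 m, environment: Δz = 1.2 km ⇒ ΔT = -13.44°C; T = 6.46°C
T_parcel − T_env = 8.14 − 6.46 = +1.68°C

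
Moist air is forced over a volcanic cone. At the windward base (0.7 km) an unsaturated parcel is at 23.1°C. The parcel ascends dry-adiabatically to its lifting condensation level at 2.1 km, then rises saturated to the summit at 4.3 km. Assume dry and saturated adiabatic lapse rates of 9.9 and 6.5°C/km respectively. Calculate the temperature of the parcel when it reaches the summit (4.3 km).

-5.06°C

From 700 m to 2100 m (dry): cools by 9.9 × 1.4 = 13.86°C, giving 9.24°C.
From 2100 m to 4300 m (saturated): cools by 6.5 × 2.2 = 14.3°C, giving -5.06°C.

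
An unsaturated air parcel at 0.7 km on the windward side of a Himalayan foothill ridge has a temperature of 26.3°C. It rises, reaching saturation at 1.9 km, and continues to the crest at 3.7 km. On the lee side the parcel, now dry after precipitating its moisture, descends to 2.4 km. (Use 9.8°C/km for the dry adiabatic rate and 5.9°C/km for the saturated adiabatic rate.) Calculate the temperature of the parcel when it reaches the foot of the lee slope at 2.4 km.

16.66°C

From 700 m to 1900 m (dry): cools by 9.8 × 1.2 = 11.76°C, giving 14.54°C.
From 1900 m to 3700 m (saturated): cools by 5.9 × 1.8 = 10.62°C, giving 3.92°C.
From 3700 m to 2400 m (dry descent): warms by 9.8 × 1.3 = 12.74°C, giving 16.66°C.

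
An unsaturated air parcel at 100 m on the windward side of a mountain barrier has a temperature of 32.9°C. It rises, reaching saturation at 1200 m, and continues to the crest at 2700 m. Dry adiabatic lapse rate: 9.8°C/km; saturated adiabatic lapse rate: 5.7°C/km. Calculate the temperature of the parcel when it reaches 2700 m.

Dry to 1200 m: -9.8 × 1.1 km = -10.78°C, so T = 22.12°C.
Saturated to 2700 m: -5.7 × 1.5 km = -8.55°C, so T = 13.57°C.

13.57°C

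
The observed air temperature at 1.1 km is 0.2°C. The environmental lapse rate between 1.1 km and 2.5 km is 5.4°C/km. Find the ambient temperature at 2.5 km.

-7.36°C

1100–2500 m, environmental: Δz = 1.4 km ⇒ ΔT = -7.56°C; T = -7.36°C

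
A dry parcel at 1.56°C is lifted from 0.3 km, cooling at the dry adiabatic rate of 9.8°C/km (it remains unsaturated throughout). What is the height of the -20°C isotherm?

Height above start = (1.56 − (-20)) / 9.8 = 2.2 km
Altitude = 300 m + 2200 m = 2500 m

2.5 km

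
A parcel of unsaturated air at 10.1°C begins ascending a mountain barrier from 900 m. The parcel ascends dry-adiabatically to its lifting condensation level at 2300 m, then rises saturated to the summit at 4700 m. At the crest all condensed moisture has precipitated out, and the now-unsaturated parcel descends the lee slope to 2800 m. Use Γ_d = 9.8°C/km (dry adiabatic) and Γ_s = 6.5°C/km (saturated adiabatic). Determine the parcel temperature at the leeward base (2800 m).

-0.6°C

Dry to 2300 m: -9.8 × 1.4 km = -13.72°C, so T = -3.62°C.
Saturated to 4700 m: -6.5 × 2.4 km = -15.6°C, so T = -19.22°C.
Dry descent to 2800 m: +9.8 × 1.9 km = +18.62°C, so T = -0.6°C.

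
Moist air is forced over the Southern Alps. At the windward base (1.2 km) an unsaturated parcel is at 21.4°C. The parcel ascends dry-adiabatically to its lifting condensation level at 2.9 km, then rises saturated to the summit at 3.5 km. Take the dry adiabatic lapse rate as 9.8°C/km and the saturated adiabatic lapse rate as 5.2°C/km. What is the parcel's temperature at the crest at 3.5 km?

1200–2900 m, dry: Δz = 1.7 km ⇒ ΔT = -16.66°C; T = 4.74°C
2900–3500 m, saturated: Δz = 0.6 km ⇒ ΔT = -3.12°C; T = 1.62°C

1.62°C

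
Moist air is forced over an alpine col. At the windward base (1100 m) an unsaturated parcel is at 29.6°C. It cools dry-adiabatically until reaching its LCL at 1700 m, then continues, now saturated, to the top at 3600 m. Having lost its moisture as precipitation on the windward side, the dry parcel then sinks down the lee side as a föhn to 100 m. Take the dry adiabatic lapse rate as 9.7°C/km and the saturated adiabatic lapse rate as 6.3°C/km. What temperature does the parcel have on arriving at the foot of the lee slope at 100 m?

45.76°C

1100–1700 m, dry: Δz = 0.6 km ⇒ ΔT = -5.82°C; T = 23.78°C
1700–3600 m, saturated: Δz = 1.9 km ⇒ ΔT = -11.97°C; T = 11.81°C
3600–100 m, dry descent: Δz = 3.5 km ⇒ ΔT = +33.95°C; T = 45.76°C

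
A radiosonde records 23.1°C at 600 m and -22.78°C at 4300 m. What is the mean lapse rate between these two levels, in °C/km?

Γ = −ΔT/Δz = (23.1 − (-22.78)) / (4300 − 600) m
  = 45.88°C / 3.7 km = 12.4°C/km

12.4°C/km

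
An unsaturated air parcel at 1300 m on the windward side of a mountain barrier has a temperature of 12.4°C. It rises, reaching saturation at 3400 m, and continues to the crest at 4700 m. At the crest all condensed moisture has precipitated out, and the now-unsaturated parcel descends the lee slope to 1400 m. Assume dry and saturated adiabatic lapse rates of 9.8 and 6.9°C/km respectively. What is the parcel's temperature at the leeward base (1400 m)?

1300 → 3400 m (dry, 9.8°C/km): ΔT = -9.8 × 2.1 = -20.58°C → T = -8.18°C
3400 → 4700 m (saturated, 6.9°C/km): ΔT = -6.9 × 1.3 = -8.97°C → T = -17.15°C
4700 → 1400 m (dry descent, 9.8°C/km): ΔT = +9.8 × 3.3 = +32.34°C → T = 15.19°C

15.19°C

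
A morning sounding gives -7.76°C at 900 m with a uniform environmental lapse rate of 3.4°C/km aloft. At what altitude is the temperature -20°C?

4500 m

Height above start = (-7.76 − (-20)) / 3.4 = 3.6 km
Altitude = 900 m + 3600 m = 4500 m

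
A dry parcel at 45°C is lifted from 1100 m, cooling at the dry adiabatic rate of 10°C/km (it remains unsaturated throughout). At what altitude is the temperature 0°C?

5600 m

Height above start = (45 − 0) / 10 = 4.5 km
Altitude = 1100 m + 4500 m = 5600 m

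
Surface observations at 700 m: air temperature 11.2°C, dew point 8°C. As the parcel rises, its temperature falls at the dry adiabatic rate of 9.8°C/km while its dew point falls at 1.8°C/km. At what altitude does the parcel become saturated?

1100 m

T and T_d converge at 9.8 − 1.8 = 8°C per km
Height above start = (11.2 − 8) / 8 = 0.4 km
LCL altitude = 700 m + 400 m = 1100 m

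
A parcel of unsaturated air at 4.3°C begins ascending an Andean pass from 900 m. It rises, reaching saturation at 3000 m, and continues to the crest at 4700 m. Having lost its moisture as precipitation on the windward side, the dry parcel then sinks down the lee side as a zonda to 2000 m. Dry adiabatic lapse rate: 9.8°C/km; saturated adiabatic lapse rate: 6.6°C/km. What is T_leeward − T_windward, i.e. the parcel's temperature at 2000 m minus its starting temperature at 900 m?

-5.34°C

Dry to 3000 m: -9.8 × 2.1 km = -20.58°C, so T = -16.28°C.
Saturated to 4700 m: -6.6 × 1.7 km = -11.22°C, so T = -27.5°C.
Dry descent to 2000 m: +9.8 × 2.7 km = +26.46°C, so T = -1.04°C.
Net change vs windward start: -1.04 − 4.3 = -5.34°C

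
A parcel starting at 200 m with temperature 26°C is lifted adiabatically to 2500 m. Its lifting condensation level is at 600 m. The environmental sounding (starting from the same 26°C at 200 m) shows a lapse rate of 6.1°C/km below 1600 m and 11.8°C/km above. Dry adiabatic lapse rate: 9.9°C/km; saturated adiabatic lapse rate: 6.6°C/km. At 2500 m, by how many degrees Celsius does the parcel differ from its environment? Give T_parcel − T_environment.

+2.66°C (parcel warmer than environment)

Parcel:
  200 → 600 m (dry, 9.9°C/km): ΔT = -9.9 × 0.4 = -3.96°C → T = 22.04°C
  600 → 2500 m (saturated, 6.6°C/km): ΔT = -6.6 × 1.9 = -12.54°C → T = 9.5°C
Environment:
  200 → 1600 m (environment, lower layer, 6.1°C/km): ΔT = -6.1 × 1.4 = -8.54°C → T = 17.46°C
  1600 → 2500 m (environment, upper layer, 11.8°C/km): ΔT = -11.8 × 0.9 = -10.62°C → T = 6.84°C
T_parcel − T_env = 9.5 − 6.84 = +2.66°C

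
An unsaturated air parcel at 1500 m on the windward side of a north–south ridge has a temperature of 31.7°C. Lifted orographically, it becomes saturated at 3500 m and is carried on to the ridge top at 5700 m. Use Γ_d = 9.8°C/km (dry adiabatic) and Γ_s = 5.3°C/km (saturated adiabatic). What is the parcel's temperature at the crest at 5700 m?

Dry to 3500 m: -9.8 × 2 km = -19.6°C, so T = 12.1°C.
Saturated to 5700 m: -5.3 × 2.2 km = -11.66°C, so T = 0.44°C.

0.44°C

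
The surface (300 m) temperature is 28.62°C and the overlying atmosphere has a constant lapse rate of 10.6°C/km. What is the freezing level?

Height above start = (28.62 − 0) / 10.6 = 2.7 km
Altitude = 300 m + 2700 m = 3000 m

3000 m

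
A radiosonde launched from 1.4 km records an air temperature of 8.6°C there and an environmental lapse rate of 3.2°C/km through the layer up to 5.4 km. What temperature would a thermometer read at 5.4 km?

1400 → 5400 m (environmental, 3.2°C/km): ΔT = -3.2 × 4 = -12.8°C → T = -4.2°C

-4.2°C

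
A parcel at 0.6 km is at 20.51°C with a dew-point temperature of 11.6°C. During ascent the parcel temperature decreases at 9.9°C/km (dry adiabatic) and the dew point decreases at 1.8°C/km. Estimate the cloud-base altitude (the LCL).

1.7 km

T and T_d converge at 9.9 − 1.8 = 8.1°C per km
Height above start = (20.51 − 11.6) / 8.1 = 1.1 km
LCL altitude = 600 m + 1100 m = 1700 m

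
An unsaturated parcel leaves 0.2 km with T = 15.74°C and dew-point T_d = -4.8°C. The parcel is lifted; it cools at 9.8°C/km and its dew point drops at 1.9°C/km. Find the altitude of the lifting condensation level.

T and T_d converge at 9.8 − 1.9 = 7.9°C per km
Height above start = (15.74 − (-4.8)) / 7.9 = 2.6 km
LCL altitude = 200 m + 2600 m = 2800 m

2.8 km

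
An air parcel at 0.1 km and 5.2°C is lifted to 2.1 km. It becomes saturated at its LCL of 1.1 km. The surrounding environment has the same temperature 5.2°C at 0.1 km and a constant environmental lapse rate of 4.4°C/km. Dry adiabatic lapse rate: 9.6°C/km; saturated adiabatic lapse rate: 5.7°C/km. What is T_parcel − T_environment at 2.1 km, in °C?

-6.5°C (parcel cooler than environment)

Parcel:
  100–1100 m, dry: Δz = 1 km ⇒ ΔT = -9.6°C; T = -4.4°C
  1100–2100 m, saturated: Δz = 1 km ⇒ ΔT = -5.7°C; T = -10.1°C
Environment:
  100–2100 m, environment: Δz = 2 km ⇒ ΔT = -8.8°C; T = -3.6°C
T_parcel − T_env = -10.1 − (-3.6) = -6.5°C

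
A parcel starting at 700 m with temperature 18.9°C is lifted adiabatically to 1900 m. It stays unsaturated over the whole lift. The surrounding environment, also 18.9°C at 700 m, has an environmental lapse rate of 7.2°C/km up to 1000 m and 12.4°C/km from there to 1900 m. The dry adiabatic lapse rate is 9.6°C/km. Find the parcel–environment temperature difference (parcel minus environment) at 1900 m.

Parcel:
  Dry to 1900 m: -9.6 × 1.2 km = -11.52°C, so T = 7.38°C.
Environment:
  Environment, lower layer to 1000 m: -7.2 × 0.3 km = -2.16°C, so T = 16.74°C.
  Environment, upper layer to 1900 m: -12.4 × 0.9 km = -11.16°C, so T = 5.58°C.
T_parcel − T_env = 7.38 − 5.58 = +1.8°C

+1.8°C (parcel warmer than environment)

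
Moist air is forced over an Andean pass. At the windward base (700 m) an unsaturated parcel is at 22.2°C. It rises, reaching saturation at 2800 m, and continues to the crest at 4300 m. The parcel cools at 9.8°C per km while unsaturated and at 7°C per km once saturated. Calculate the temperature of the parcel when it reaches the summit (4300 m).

-8.88°C

700–2800 m, dry: Δz = 2.1 km ⇒ ΔT = -20.58°C; T = 1.62°C
2800–4300 m, saturated: Δz = 1.5 km ⇒ ΔT = -10.5°C; T = -8.88°C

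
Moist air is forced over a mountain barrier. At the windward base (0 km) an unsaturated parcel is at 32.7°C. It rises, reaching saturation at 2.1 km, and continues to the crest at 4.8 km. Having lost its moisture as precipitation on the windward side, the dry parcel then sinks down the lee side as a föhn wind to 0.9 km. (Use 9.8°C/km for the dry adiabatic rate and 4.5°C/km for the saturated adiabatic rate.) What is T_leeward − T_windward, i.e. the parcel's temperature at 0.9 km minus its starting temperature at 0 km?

+5.49°C

0 → 2100 m (dry, 9.8°C/km): ΔT = -9.8 × 2.1 = -20.58°C → T = 12.12°C
2100 → 4800 m (saturated, 4.5°C/km): ΔT = -4.5 × 2.7 = -12.15°C → T = -0.03°C
4800 → 900 m (dry descent, 9.8°C/km): ΔT = +9.8 × 3.9 = +38.22°C → T = 38.19°C
Net change vs windward start: 38.19 − 32.7 = +5.49°C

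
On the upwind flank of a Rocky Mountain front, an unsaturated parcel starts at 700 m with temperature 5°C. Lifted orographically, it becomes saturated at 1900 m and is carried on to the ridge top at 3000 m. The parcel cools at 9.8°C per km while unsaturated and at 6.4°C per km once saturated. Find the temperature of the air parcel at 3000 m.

-13.8°C

700–1900 m, dry: Δz = 1.2 km ⇒ ΔT = -11.76°C; T = -6.76°C
1900–3000 m, saturated: Δz = 1.1 km ⇒ ΔT = -7.04°C; T = -13.8°C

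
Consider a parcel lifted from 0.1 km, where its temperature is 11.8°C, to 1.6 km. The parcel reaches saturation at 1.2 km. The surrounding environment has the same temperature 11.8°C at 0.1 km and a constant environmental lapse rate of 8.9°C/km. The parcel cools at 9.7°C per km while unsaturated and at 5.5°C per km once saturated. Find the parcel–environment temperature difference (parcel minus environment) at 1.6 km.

+0.48°C (parcel warmer than environment)

Parcel:
  From 100 m to 1200 m (dry): cools by 9.7 × 1.1 = 10.67°C, giving 1.13°C.
  From 1200 m to 1600 m (saturated): cools by 5.5 × 0.4 = 2.2°C, giving -1.07°C.
Environment:
  From 100 m to 1600 m (environment): cools by 8.9 × 1.5 = 13.35°C, giving -1.55°C.
T_parcel − T_env = -1.07 − (-1.55) = +0.48°C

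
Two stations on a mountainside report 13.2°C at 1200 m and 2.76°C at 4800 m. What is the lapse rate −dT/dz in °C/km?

Γ = −ΔT/Δz = (13.2 − 2.76) / (4800 − 1200) m
  = 10.44°C / 3.6 km = 2.9°C/km

2.9°C/km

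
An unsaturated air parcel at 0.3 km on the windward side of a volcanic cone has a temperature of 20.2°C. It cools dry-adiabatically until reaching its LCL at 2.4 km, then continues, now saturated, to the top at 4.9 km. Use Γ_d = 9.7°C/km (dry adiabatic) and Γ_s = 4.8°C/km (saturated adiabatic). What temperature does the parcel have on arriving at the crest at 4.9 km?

-12.17°C

From 300 m to 2400 m (dry): cools by 9.7 × 2.1 = 20.37°C, giving -0.17°C.
From 2400 m to 4900 m (saturated): cools by 4.8 × 2.5 = 12°C, giving -12.17°C.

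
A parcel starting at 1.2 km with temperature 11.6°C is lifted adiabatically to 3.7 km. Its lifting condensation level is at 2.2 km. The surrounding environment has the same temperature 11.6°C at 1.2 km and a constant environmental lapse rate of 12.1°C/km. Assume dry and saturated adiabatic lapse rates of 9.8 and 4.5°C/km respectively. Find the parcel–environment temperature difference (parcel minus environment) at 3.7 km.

Parcel:
  Dry to 2200 m: -9.8 × 1 km = -9.8°C, so T = 1.8°C.
  Saturated to 3700 m: -4.5 × 1.5 km = -6.75°C, so T = -4.95°C.
Environment:
  Environment to 3700 m: -12.1 × 2.5 km = -30.25°C, so T = -18.65°C.
T_parcel − T_env = -4.95 − (-18.65) = +13.7°C

+13.7°C (parcel warmer than environment)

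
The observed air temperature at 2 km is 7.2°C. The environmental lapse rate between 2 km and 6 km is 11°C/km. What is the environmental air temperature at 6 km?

2000–6000 m, environmental: Δz = 4 km ⇒ ΔT = -44°C; T = -36.8°C

-36.8°C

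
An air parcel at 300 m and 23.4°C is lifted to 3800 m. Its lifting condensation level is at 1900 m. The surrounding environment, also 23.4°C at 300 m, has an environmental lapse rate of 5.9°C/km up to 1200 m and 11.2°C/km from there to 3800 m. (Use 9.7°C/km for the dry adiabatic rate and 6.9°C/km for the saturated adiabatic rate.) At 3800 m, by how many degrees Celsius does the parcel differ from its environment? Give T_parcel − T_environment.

Parcel:
  300 → 1900 m (dry, 9.7°C/km): ΔT = -9.7 × 1.6 = -15.52°C → T = 7.88°C
  1900 → 3800 m (saturated, 6.9°C/km): ΔT = -6.9 × 1.9 = -13.11°C → T = -5.23°C
Environment:
  300 → 1200 m (environment, lower layer, 5.9°C/km): ΔT = -5.9 × 0.9 = -5.31°C → T = 18.09°C
  1200 → 3800 m (environment, upper layer, 11.2°C/km): ΔT = -11.2 × 2.6 = -29.12°C → T = -11.03°C
T_parcel − T_env = -5.23 − (-11.03) = +5.8°C

+5.8°C (parcel warmer than environment)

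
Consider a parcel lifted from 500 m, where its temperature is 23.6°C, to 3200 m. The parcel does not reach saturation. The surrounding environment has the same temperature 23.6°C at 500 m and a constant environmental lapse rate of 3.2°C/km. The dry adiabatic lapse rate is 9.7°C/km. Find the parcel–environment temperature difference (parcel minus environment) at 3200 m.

-17.55°C (parcel cooler than environment)

Parcel:
  Dry to 3200 m: -9.7 × 2.7 km = -26.19°C, so T = -2.59°C.
Environment:
  Environment to 3200 m: -3.2 × 2.7 km = -8.64°C, so T = 14.96°C.
T_parcel − T_env = -2.59 − 14.96 = -17.55°C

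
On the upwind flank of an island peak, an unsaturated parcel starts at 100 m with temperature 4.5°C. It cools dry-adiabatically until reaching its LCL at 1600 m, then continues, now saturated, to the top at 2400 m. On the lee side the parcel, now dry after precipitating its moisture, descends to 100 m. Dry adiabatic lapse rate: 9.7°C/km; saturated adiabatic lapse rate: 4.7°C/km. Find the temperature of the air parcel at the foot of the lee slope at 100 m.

8.5°C

Dry to 1600 m: -9.7 × 1.5 km = -14.55°C, so T = -10.05°C.
Saturated to 2400 m: -4.7 × 0.8 km = -3.76°C, so T = -13.81°C.
Dry descent to 100 m: +9.7 × 2.3 km = +22.31°C, so T = 8.5°C.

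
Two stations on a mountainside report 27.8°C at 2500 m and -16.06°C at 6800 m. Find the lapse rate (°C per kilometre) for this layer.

10.2°C/km

Γ = −ΔT/Δz = (27.8 − (-16.06)) / (6800 − 2500) m
  = 43.86°C / 4.3 km = 10.2°C/km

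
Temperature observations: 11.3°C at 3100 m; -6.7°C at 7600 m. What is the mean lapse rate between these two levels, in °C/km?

4°C/km

Γ = −ΔT/Δz = (11.3 − (-6.7)) / (7600 − 3100) m
  = 18°C / 4.5 km = 4°C/km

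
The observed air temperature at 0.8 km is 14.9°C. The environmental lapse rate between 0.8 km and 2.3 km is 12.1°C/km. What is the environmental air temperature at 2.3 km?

800–2300 m, environmental: Δz = 1.5 km ⇒ ΔT = -18.15°C; T = -3.25°C

-3.25°C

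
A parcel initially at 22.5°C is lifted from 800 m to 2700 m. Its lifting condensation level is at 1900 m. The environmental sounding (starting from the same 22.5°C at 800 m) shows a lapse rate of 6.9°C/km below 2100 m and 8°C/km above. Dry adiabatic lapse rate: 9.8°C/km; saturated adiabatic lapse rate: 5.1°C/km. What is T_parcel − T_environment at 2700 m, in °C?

Parcel:
  800–1900 m, dry: Δz = 1.1 km ⇒ ΔT = -10.78°C; T = 11.72°C
  1900–2700 m, saturated: Δz = 0.8 km ⇒ ΔT = -4.08°C; T = 7.64°C
Environment:
  800–2100 m, environment, lower layer: Δz = 1.3 km ⇒ ΔT = -8.97°C; T = 13.53°C
  2100–2700 m, environment, upper layer: Δz = 0.6 km ⇒ ΔT = -4.8°C; T = 8.73°C
T_parcel − T_env = 7.64 − 8.73 = -1.09°C

-1.09°C (parcel cooler than environment)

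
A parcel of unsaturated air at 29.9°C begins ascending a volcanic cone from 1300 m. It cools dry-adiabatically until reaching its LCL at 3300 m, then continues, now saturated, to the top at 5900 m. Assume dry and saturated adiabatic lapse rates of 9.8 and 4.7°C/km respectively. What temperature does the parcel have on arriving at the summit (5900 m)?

-1.92°C

1300 → 3300 m (dry, 9.8°C/km): ΔT = -9.8 × 2 = -19.6°C → T = 10.3°C
3300 → 5900 m (saturated, 4.7°C/km): ΔT = -4.7 × 2.6 = -12.22°C → T = -1.92°C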